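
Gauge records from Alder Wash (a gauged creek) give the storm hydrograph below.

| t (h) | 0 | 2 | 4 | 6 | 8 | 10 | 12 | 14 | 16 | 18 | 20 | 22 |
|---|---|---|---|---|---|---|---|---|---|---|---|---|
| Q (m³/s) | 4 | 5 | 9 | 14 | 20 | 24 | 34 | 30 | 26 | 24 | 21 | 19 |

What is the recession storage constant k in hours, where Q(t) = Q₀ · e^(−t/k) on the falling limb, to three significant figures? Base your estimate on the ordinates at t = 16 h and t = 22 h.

k ≈ 19.1 h

On the falling limb, Q drops from 26 to 19 m³/s between t = 16 h and t = 22 h (Δt = 6 h).
k = −Δt / ln(Q₂/Q₁) = −6 / ln(19/26) = 19.1 h.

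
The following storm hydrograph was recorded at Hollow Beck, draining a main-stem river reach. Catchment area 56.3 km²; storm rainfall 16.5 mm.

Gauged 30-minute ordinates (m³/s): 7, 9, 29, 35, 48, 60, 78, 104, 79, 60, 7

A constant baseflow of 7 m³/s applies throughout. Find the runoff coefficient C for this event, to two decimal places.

C ≈ 0.85

ΣQ_DR = 439.0 m³/s; V = ΣQ_DR·Δt = 7.902 × 10^5 m³.
Runoff depth d = V / A = 14.04 mm.
C = d / P = 14.04 / 16.5 = 0.85.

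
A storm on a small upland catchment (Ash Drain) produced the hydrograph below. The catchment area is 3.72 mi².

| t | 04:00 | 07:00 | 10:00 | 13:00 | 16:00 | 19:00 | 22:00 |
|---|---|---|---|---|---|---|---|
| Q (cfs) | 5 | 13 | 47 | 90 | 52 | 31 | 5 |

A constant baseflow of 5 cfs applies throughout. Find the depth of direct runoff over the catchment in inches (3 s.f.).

d ≈ 0.260 in

Direct runoff: 0.0, 8.0, 42.0, 85.0, 47.0, 26.0, 0.0 cfs; ΣQ_DR = 208.0 cfs.
V = ΣQ_DR · Δt = 208.0 × 10800 s = 2.246 × 10^6 ft³.
Over A = 3.72 mi², depth = V / A = 0.260 in.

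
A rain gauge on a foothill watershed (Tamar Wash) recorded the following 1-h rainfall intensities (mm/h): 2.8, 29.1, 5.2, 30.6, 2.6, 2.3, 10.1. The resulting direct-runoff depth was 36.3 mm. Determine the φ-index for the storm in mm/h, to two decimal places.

φ ≈ 11.70 mm/h

Only the 2 blocks with intensity above φ contribute runoff: 29.1, 30.6 mm/h.
Σ(I−φ)·Δt = d  ⇒  (29.1+30.6 − 2φ)·1 = 36.3
φ = (59.70 − 36.3/1) / 2 = 11.70 mm/h.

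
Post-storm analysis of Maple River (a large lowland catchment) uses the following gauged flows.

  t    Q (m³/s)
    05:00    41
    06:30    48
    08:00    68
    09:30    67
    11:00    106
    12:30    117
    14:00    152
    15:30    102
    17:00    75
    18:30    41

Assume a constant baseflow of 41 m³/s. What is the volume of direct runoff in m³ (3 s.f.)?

Direct-runoff ordinates (Q − Q_b): 0.0, 7.0, 27.0, 26.0, 65.0, 76.0, 111.0, 61.0, 34.0, 0.0 m³/s.
ΣQ_DR = 407.0 m³/s.
With Δt = 1.5 h = 5400 s, V = ΣQ_DR · Δt = 407.0 × 5400 = 2.20 × 10^6 m³.

V ≈ 2.20 × 10^6 m³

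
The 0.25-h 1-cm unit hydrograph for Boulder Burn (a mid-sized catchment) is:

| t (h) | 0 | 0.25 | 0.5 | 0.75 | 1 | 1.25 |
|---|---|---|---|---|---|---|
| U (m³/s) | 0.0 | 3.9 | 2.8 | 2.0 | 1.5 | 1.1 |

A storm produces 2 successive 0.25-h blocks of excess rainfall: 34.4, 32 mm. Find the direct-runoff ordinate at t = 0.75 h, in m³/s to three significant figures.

Q ≈ 15.8 m³/s

By discrete convolution, Q_j = Σ (P_i / 10 mm) · U_{j−i}.
At t = 0.75 h (j=3): Q = (34.4/10)·2.0 + (32/10)·2.8 = 15.8 m³/s.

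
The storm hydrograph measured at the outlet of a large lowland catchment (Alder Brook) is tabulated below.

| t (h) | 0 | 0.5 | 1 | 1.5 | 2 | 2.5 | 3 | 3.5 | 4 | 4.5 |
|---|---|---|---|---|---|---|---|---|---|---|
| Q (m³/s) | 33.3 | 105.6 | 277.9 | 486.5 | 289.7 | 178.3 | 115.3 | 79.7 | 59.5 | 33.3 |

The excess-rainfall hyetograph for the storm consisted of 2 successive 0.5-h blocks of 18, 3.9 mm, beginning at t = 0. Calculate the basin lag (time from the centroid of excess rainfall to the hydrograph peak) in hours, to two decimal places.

t_L ≈ 1.16 h

Centroid of excess rainfall: t_c = Σ P_i·t̄_i / ΣP_i = 0.3390 h (block centres at 0.25, 0.75 h).
Hydrograph peak occurs at t = 1.5 h, so basin lag t_L = 1.5 − 0.3390 = 1.16 h.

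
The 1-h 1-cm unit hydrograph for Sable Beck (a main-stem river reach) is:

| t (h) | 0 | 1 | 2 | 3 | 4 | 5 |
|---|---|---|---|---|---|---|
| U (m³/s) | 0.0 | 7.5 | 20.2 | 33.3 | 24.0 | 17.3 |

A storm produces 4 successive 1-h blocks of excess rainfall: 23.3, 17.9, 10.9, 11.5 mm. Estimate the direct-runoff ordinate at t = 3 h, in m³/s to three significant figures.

By discrete convolution, Q_j = Σ (P_i / 10 mm) · U_{j−i}.
At t = 3 h (j=3): Q = (23.3/10)·33.3 + (17.9/10)·20.2 + (10.9/10)·7.5 + (11.5/10)·0.0 = 122 m³/s.

Q ≈ 122 m³/s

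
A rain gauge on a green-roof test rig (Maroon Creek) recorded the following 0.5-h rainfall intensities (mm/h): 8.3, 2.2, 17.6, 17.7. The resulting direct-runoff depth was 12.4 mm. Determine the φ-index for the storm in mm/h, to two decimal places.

φ ≈ 6.27 mm/h

Only the 3 blocks with intensity above φ contribute runoff: 8.3, 17.6, 17.7 mm/h.
Σ(I−φ)·Δt = d  ⇒  (8.3+17.6+17.7 − 3φ)·0.5 = 12.4
φ = (43.60 − 12.4/0.5) / 3 = 6.27 mm/h.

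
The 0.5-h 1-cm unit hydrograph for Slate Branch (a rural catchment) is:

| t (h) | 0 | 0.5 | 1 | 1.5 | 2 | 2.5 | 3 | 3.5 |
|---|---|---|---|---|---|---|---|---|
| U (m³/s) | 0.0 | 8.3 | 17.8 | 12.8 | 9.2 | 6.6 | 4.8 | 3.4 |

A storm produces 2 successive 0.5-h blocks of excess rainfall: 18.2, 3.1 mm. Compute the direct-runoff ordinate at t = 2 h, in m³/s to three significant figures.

By discrete convolution, Q_j = Σ (P_i / 10 mm) · U_{j−i}.
At t = 2 h (j=4): Q = (18.2/10)·9.2 + (3.1/10)·12.8 = 20.7 m³/s.

Q ≈ 20.7 m³/s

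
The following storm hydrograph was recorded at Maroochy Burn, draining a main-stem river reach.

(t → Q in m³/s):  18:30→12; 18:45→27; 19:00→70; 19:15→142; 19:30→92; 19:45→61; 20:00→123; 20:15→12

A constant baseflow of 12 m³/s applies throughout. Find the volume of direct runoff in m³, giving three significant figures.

Direct-runoff ordinates (Q − Q_b): 0.0, 15.0, 58.0, 130.0, 80.0, 49.0, 111.0, 0.0 m³/s.
ΣQ_DR = 443.0 m³/s.
With Δt = 0.25 h = 900 s, V = ΣQ_DR · Δt = 443.0 × 900 = 3.99 × 10^5 m³.

V ≈ 3.99 × 10^5 m³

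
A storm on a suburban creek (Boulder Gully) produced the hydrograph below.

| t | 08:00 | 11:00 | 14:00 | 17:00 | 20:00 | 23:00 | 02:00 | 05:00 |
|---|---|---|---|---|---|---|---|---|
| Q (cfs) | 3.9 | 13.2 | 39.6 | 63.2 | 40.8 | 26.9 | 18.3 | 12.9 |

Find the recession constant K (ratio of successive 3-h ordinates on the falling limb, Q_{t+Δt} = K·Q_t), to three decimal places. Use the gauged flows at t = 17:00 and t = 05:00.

Using the recession-limb readings at t = 17:00 and t = 05:00: Q falls from 63.2 to 12.9 cfs over 4 intervals.
K = (Q₂/Q₁)^(1/4) = (12.9/63.2)^(1/4) = 0.672.

K ≈ 0.672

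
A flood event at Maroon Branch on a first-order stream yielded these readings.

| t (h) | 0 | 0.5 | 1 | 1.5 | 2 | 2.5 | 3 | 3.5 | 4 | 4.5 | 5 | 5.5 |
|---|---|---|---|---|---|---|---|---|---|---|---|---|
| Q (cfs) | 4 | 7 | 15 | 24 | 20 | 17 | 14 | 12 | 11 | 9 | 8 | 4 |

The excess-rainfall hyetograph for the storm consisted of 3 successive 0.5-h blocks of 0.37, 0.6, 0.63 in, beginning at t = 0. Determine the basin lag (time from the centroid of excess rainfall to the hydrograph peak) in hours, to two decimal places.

Centroid of excess rainfall: t_c = Σ P_i·t̄_i / ΣP_i = 0.8312 h (block centres at 0.25, 0.75, 1.25 h).
Hydrograph peak occurs at t = 1.5 h, so basin lag t_L = 1.5 − 0.8312 = 0.67 h.

t_L ≈ 0.67 h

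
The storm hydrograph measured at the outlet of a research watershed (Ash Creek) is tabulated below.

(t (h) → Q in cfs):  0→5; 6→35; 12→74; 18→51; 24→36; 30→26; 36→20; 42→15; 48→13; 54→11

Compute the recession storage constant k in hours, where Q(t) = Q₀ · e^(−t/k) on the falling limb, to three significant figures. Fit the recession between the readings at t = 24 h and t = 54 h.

k ≈ 25.3 h

On the falling limb, Q drops from 36 to 11 cfs between t = 24 h and t = 54 h (Δt = 30 h).
k = −Δt / ln(Q₂/Q₁) = −30 / ln(11/36) = 25.3 h.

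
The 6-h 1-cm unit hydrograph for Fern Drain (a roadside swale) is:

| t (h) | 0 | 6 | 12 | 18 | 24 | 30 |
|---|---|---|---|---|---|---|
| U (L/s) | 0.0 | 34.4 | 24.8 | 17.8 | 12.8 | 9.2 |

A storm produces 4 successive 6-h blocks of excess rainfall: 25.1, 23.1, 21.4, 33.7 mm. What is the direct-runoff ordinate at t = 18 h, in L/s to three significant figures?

Q ≈ 176 L/s

By discrete convolution, Q_j = Σ (P_i / 10 mm) · U_{j−i}.
At t = 18 h (j=3): Q = (25.1/10)·17.8 + (23.1/10)·24.8 + (21.4/10)·34.4 + (33.7/10)·0.0 = 176 L/s.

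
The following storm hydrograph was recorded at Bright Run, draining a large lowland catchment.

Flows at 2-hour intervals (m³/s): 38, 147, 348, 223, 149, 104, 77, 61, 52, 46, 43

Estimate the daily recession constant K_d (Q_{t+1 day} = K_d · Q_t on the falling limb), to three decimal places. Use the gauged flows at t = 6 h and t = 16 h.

K_d ≈ 0.030

Between t = 6 h and t = 16 h the flow falls from 223 to 52 m³/s over 5×2 h = 10 h.
Per-interval ratio K = (52/223)^(1/5) = 0.7474; K_d = K^(24/2) = 0.030.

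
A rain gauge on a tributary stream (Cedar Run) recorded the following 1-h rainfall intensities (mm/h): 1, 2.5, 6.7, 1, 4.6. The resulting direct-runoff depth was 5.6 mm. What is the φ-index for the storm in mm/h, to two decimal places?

Only the 2 blocks with intensity above φ contribute runoff: 6.7, 4.6 mm/h.
Σ(I−φ)·Δt = d  ⇒  (6.7+4.6 − 2φ)·1 = 5.6
φ = (11.30 − 5.6/1) / 2 = 2.85 mm/h.

φ ≈ 2.85 mm/h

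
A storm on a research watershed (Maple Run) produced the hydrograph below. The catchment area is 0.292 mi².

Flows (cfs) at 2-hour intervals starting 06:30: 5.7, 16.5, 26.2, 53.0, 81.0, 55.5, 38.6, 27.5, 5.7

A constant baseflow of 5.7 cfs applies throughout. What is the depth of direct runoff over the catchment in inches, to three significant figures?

Direct runoff: 0.0, 10.8, 20.5, 47.3, 75.3, 49.8, 32.9, 21.8, 0.0 cfs; ΣQ_DR = 258.4 cfs.
V = ΣQ_DR · Δt = 258.4 × 7200 s = 1.860 × 10^6 ft³.
Over A = 0.292 mi², depth = V / A = 2.74 in.

d ≈ 2.74 in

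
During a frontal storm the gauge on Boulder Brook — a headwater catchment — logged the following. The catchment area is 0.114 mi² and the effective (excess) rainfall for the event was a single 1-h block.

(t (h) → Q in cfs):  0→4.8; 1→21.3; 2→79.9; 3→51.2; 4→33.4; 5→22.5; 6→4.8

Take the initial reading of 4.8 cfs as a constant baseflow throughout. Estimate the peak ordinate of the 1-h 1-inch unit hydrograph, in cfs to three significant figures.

Direct runoff: 0.0, 16.5, 75.1, 46.4, 28.6, 17.7, 0.0 cfs; ΣQ_DR = 184.3 cfs, peak = 75.1 cfs.
Runoff depth d = ΣQ_DR·Δt / A = 184.3 × 3600 / (0.114 mi²) = 2.505 in.
The 1-inch UH is the DRH scaled by (1 in)/d, so U_p = 75.1 × 1/2.505 = 30.0 cfs.

U_p ≈ 30.0 cfs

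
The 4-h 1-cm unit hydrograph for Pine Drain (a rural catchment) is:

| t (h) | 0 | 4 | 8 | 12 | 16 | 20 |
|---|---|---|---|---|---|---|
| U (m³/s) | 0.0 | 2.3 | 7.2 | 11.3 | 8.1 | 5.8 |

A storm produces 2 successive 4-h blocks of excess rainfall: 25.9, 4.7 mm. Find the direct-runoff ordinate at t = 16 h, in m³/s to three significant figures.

Q ≈ 26.3 m³/s

By discrete convolution, Q_j = Σ (P_i / 10 mm) · U_{j−i}.
At t = 16 h (j=4): Q = (25.9/10)·8.1 + (4.7/10)·11.3 = 26.3 m³/s.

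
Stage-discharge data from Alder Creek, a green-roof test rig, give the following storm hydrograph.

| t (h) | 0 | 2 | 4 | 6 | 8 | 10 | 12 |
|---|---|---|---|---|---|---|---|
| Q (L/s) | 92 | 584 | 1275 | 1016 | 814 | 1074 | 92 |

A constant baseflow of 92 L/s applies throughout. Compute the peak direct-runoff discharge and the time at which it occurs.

Q_p = 1183.0 L/s at t = 4 h

Subtracting baseflow gives direct-runoff ordinates: 0.0, 492.0, 1183.0, 924.0, 722.0, 982.0, 0.0 L/s.
The maximum is 1183.0 L/s, occurring at the reading for t = 4 h.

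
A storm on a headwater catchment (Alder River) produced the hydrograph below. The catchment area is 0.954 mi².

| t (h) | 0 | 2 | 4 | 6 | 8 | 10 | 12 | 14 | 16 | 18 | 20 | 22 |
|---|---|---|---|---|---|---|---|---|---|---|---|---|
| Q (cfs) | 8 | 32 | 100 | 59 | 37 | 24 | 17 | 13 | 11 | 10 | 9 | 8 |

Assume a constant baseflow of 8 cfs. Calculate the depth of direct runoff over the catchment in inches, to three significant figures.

Direct runoff: 0.0, 24.0, 92.0, 51.0, 29.0, 16.0, 9.0, 5.0, 3.0, 2.0, 1.0, 0.0 cfs; ΣQ_DR = 232.0 cfs.
V = ΣQ_DR · Δt = 232.0 × 7200 s = 1.670 × 10^6 ft³.
Over A = 0.954 mi², depth = V / A = 0.754 in.

d ≈ 0.754 in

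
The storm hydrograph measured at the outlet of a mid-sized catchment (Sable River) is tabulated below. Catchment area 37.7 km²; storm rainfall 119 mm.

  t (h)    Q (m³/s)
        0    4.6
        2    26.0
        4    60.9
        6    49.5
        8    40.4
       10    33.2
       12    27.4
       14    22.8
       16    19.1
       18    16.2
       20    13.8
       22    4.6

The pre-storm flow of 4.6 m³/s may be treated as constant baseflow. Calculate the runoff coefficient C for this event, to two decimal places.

ΣQ_DR = 263.3 m³/s; V = ΣQ_DR·Δt = 1.896 × 10^6 m³.
Runoff depth d = V / A = 50.29 mm.
C = d / P = 50.29 / 119 = 0.42.

C ≈ 0.42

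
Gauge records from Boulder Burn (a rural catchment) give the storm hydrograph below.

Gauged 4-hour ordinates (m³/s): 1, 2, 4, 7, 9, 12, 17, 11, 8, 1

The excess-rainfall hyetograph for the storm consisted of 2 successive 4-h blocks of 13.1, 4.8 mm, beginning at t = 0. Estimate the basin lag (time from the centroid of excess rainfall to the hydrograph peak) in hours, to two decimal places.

t_L ≈ 20.93 h

Centroid of excess rainfall: t_c = Σ P_i·t̄_i / ΣP_i = 3.0726 h (block centres at 2, 6 h).
Hydrograph peak occurs at t = 24 h, so basin lag t_L = 24 − 3.0726 = 20.93 h.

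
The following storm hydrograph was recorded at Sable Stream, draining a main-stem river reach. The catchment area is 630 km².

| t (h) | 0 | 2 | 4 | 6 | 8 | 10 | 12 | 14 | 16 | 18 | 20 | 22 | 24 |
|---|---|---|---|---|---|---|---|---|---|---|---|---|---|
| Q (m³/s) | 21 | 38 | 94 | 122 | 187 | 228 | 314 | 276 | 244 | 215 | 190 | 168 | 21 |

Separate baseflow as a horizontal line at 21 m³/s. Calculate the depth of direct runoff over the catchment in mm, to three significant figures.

d ≈ 21.1 mm

Direct runoff: 0.0, 17.0, 73.0, 101.0, 166.0, 207.0, 293.0, 255.0, 223.0, 194.0, 169.0, 147.0, 0.0 m³/s; ΣQ_DR = 1845 m³/s.
V = ΣQ_DR · Δt = 1845 × 7200 s = 1.328 × 10^7 m³.
Over A = 630 km², depth = V / A = 21.1 mm.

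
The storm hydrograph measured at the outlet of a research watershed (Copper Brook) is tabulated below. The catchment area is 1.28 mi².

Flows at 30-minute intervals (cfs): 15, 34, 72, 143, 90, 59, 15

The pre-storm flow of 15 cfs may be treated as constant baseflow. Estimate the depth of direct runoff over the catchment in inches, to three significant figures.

d ≈ 0.196 in

Direct runoff: 0.0, 19.0, 57.0, 128.0, 75.0, 44.0, 0.0 cfs; ΣQ_DR = 323.0 cfs.
V = ΣQ_DR · Δt = 323.0 × 1800 s = 5.814 × 10^5 ft³.
Over A = 1.28 mi², depth = V / A = 0.196 in.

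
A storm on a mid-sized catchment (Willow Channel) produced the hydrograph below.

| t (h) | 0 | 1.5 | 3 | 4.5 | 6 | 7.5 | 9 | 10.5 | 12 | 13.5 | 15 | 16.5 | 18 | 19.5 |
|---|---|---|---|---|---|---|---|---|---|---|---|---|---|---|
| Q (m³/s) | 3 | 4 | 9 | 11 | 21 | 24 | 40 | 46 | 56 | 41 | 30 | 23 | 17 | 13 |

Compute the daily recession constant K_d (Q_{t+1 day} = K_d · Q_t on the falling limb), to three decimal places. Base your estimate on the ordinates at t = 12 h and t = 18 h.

Between t = 12 h and t = 18 h the flow falls from 56 to 17 m³/s over 4×1.5 h = 6 h.
Per-interval ratio K = (17/56)^(1/4) = 0.7423; K_d = K^(24/1.5) = 0.008.

K_d ≈ 0.008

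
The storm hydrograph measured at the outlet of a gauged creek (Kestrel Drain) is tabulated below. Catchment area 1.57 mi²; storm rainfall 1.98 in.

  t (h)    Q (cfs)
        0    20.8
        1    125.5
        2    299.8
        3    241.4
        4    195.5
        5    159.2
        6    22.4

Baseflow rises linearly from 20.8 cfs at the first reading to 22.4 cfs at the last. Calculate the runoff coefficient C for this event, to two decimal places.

ΣQ_DR = 913.4 cfs; V = ΣQ_DR·Δt = 3.288 × 10^6 ft³.
Runoff depth d = V / A = 0.9015 in.
C = d / P = 0.9015 / 1.98 = 0.46.

C ≈ 0.46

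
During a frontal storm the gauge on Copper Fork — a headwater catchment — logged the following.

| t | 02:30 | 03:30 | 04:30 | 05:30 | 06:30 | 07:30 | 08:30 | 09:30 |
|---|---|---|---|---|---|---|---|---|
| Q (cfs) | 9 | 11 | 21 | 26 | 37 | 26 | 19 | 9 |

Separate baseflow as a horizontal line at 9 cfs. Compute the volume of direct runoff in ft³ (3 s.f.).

V ≈ 3.10 × 10^5 ft³

Direct-runoff ordinates (Q − Q_b): 0.0, 2.0, 12.0, 17.0, 28.0, 17.0, 10.0, 0.0 cfs.
ΣQ_DR = 86.00 cfs.
With Δt = 1 h = 3600 s, V = ΣQ_DR · Δt = 86.00 × 3600 = 3.10 × 10^5 ft³.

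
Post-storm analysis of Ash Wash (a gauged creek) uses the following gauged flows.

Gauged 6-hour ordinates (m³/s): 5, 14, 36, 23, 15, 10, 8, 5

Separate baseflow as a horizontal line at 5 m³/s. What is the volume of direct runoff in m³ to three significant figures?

V ≈ 1.64 × 10^6 m³

Direct-runoff ordinates (Q − Q_b): 0.0, 9.0, 31.0, 18.0, 10.0, 5.0, 3.0, 0.0 m³/s.
ΣQ_DR = 76.00 m³/s.
With Δt = 6 h = 21600 s, V = ΣQ_DR · Δt = 76.00 × 21600 = 1.64 × 10^6 m³.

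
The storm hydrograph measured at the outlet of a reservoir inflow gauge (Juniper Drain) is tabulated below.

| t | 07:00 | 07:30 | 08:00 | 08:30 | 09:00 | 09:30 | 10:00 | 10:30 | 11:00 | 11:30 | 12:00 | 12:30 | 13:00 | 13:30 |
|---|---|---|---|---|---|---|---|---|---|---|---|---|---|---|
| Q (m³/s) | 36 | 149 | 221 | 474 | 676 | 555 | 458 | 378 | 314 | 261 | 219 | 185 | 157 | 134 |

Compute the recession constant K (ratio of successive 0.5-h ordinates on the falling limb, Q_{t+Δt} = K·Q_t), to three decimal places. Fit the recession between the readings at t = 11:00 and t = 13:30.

Using the recession-limb readings at t = 11:00 and t = 13:30: Q falls from 314 to 134 m³/s over 5 intervals.
K = (Q₂/Q₁)^(1/5) = (134/314)^(1/5) = 0.843.

K ≈ 0.843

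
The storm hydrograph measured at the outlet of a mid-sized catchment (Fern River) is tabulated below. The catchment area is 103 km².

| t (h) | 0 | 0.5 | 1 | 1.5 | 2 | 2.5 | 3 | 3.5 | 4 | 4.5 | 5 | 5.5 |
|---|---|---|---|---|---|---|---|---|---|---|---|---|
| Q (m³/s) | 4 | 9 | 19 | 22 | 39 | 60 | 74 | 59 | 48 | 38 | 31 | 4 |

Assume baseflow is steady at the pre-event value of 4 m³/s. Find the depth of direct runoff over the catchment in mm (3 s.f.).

Direct runoff: 0.0, 5.0, 15.0, 18.0, 35.0, 56.0, 70.0, 55.0, 44.0, 34.0, 27.0, 0.0 m³/s; ΣQ_DR = 359.0 m³/s.
V = ΣQ_DR · Δt = 359.0 × 1800 s = 6.462 × 10^5 m³.
Over A = 103 km², depth = V / A = 6.27 mm.

d ≈ 6.27 mm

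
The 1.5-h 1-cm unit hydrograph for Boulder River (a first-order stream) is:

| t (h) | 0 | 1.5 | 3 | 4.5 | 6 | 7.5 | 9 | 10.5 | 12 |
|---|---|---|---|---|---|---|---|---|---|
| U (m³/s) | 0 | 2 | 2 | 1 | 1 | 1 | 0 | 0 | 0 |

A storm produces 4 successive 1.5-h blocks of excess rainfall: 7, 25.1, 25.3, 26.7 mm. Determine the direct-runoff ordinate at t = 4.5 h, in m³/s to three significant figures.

By discrete convolution, Q_j = Σ (P_i / 10 mm) · U_{j−i}.
At t = 4.5 h (j=3): Q = (7/10)·1 + (25.1/10)·2 + (25.3/10)·2 + (26.7/10)·0 = 10.8 m³/s.

Q ≈ 10.8 m³/s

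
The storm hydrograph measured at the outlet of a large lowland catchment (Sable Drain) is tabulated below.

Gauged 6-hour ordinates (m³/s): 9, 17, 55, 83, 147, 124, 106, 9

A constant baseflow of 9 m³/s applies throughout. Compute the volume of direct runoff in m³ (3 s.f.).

Direct-runoff ordinates (Q − Q_b): 0.0, 8.0, 46.0, 74.0, 138.0, 115.0, 97.0, 0.0 m³/s.
ΣQ_DR = 478.0 m³/s.
With Δt = 6 h = 21600 s, V = ΣQ_DR · Δt = 478.0 × 21600 = 1.03 × 10^7 m³.

V ≈ 1.03 × 10^7 m³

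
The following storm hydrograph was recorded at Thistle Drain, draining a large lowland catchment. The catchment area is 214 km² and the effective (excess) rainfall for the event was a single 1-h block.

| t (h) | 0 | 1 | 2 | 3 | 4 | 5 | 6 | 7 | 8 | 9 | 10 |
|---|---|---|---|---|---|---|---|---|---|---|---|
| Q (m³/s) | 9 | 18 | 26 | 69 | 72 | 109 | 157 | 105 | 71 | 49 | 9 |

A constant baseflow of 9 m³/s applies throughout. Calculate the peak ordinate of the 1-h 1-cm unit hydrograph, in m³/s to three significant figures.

Direct runoff: 0.0, 9.0, 17.0, 60.0, 63.0, 100.0, 148.0, 96.0, 62.0, 40.0, 0.0 m³/s; ΣQ_DR = 595.0 m³/s, peak = 148.0 m³/s.
Runoff depth d = ΣQ_DR·Δt / A = 595.0 × 3600 / (214 km²) = 10.01 mm.
The 1-cm UH is the DRH scaled by (10 mm)/d, so U_p = 148.0 × 10/10.01 = 148 m³/s.

U_p ≈ 148 m³/s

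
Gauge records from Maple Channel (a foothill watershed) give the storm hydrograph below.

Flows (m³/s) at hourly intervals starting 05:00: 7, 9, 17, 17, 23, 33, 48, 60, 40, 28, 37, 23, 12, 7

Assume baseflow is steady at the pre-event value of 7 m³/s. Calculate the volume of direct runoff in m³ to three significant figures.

V ≈ 9.47 × 10^5 m³

Direct-runoff ordinates (Q − Q_b): 0.0, 2.0, 10.0, 10.0, 16.0, 26.0, 41.0, 53.0, 33.0, 21.0, 30.0, 16.0, 5.0, 0.0 m³/s.
ΣQ_DR = 263.0 m³/s.
With Δt = 1 h = 3600 s, V = ΣQ_DR · Δt = 263.0 × 3600 = 9.47 × 10^5 m³.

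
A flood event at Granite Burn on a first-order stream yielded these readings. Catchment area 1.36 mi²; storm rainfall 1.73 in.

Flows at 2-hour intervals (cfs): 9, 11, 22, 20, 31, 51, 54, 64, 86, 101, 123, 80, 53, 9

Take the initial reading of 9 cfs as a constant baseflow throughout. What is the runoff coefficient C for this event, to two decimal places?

ΣQ_DR = 588.0 cfs; V = ΣQ_DR·Δt = 4.234 × 10^6 ft³.
Runoff depth d = V / A = 1.340 in.
C = d / P = 1.340 / 1.73 = 0.77.

C ≈ 0.77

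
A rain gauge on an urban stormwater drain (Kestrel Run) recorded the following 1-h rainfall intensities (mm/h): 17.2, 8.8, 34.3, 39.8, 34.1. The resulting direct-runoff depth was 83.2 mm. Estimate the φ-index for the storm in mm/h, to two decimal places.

φ ≈ 10.55 mm/h

Only the 4 blocks with intensity above φ contribute runoff: 17.2, 34.3, 39.8, 34.1 mm/h.
Σ(I−φ)·Δt = d  ⇒  (17.2+34.3+39.8+34.1 − 4φ)·1 = 83.2
φ = (125.4 − 83.2/1) / 4 = 10.55 mm/h.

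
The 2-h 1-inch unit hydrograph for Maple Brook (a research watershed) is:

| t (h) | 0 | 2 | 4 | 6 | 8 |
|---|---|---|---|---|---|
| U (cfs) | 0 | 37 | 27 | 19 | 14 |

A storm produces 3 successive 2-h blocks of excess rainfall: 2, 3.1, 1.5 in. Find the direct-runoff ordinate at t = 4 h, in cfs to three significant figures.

Q ≈ 169 cfs

By discrete convolution, Q_j = Σ (P_i / 1 in) · U_{j−i}.
At t = 4 h (j=2): Q = (2/1)·27 + (3.1/1)·37 + (1.5/1)·0 = 169 cfs.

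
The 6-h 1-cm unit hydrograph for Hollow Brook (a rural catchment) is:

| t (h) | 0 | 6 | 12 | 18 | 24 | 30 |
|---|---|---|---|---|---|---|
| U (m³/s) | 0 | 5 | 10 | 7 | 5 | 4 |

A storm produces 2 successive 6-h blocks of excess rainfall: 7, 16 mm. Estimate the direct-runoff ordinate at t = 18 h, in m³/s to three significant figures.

By discrete convolution, Q_j = Σ (P_i / 10 mm) · U_{j−i}.
At t = 18 h (j=3): Q = (7/10)·7 + (16/10)·10 = 20.9 m³/s.

Q ≈ 20.9 m³/s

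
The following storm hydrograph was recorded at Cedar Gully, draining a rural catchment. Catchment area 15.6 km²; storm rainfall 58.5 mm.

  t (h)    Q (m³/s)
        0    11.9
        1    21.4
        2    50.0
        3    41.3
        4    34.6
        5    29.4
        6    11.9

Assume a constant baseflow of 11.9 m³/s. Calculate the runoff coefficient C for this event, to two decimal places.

C ≈ 0.46

ΣQ_DR = 117.2 m³/s; V = ΣQ_DR·Δt = 4.219 × 10^5 m³.
Runoff depth d = V / A = 27.05 mm.
C = d / P = 27.05 / 58.5 = 0.46.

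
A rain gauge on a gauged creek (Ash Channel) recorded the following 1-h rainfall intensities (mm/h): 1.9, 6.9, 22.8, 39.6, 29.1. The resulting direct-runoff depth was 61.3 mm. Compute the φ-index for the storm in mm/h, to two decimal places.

φ ≈ 10.07 mm/h

Only the 3 blocks with intensity above φ contribute runoff: 22.8, 39.6, 29.1 mm/h.
Σ(I−φ)·Δt = d  ⇒  (22.8+39.6+29.1 − 3φ)·1 = 61.3
φ = (91.50 − 61.3/1) / 3 = 10.07 mm/h.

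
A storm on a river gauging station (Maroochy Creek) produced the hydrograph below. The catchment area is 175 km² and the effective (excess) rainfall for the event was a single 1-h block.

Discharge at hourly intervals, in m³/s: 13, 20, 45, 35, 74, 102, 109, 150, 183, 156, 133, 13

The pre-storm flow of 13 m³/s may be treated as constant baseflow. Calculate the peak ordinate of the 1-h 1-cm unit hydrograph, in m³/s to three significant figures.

Direct runoff: 0.0, 7.0, 32.0, 22.0, 61.0, 89.0, 96.0, 137.0, 170.0, 143.0, 120.0, 0.0 m³/s; ΣQ_DR = 877.0 m³/s, peak = 170.0 m³/s.
Runoff depth d = ΣQ_DR·Δt / A = 877.0 × 3600 / (175 km²) = 18.04 mm.
The 1-cm UH is the DRH scaled by (10 mm)/d, so U_p = 170.0 × 10/18.04 = 94.2 m³/s.

U_p ≈ 94.2 m³/s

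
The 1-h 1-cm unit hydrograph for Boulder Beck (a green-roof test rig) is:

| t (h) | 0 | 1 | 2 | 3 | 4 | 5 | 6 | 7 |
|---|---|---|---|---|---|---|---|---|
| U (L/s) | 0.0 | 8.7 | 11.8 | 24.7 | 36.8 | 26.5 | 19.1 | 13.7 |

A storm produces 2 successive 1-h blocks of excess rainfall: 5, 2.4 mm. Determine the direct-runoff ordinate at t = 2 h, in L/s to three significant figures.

By discrete convolution, Q_j = Σ (P_i / 10 mm) · U_{j−i}.
At t = 2 h (j=2): Q = (5/10)·11.8 + (2.4/10)·8.7 = 7.99 L/s.

Q ≈ 7.99 L/s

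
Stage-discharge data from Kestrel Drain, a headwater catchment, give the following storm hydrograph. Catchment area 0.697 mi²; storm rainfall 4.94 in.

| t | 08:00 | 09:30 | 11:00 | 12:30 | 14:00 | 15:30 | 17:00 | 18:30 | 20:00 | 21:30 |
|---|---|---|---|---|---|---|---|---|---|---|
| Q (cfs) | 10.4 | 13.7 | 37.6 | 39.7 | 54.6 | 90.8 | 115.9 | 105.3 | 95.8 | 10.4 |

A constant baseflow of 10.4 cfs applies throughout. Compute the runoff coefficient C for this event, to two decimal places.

ΣQ_DR = 470.2 cfs; V = ΣQ_DR·Δt = 2.539 × 10^6 ft³.
Runoff depth d = V / A = 1.568 in.
C = d / P = 1.568 / 4.94 = 0.32.

C ≈ 0.32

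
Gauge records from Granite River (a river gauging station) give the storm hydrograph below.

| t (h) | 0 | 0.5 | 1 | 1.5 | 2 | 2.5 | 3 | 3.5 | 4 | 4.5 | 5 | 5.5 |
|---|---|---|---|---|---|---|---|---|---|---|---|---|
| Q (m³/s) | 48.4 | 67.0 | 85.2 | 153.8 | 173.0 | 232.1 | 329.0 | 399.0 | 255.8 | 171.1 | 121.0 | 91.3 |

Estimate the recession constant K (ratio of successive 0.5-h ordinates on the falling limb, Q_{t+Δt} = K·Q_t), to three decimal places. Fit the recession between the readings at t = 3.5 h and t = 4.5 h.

Using the recession-limb readings at t = 3.5 h and t = 4.5 h: Q falls from 399.0 to 171.1 m³/s over 2 intervals.
K = (Q₂/Q₁)^(1/2) = (171.1/399.0)^(1/2) = 0.655.

K ≈ 0.655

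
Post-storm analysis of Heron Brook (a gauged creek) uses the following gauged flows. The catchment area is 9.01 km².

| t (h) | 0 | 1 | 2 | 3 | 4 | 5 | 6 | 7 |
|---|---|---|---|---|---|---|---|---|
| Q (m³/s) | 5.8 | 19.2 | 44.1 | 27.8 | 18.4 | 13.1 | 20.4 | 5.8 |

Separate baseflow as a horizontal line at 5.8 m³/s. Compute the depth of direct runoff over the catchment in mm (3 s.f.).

d ≈ 43.2 mm

Direct runoff: 0.0, 13.4, 38.3, 22.0, 12.6, 7.3, 14.6, 0.0 m³/s; ΣQ_DR = 108.2 m³/s.
V = ΣQ_DR · Δt = 108.2 × 3600 s = 3.895 × 10^5 m³.
Over A = 9.01 km², depth = V / A = 43.2 mm.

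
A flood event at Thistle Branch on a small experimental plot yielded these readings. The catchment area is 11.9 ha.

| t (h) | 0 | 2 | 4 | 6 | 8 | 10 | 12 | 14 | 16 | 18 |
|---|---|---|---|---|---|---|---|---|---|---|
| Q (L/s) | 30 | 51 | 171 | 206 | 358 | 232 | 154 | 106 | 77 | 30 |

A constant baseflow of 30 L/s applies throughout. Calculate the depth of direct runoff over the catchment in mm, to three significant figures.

Direct runoff: 0.0, 21.0, 141.0, 176.0, 328.0, 202.0, 124.0, 76.0, 47.0, 0.0 L/s; ΣQ_DR = 1115 L/s.
V = ΣQ_DR · Δt = 1115 × 7200 s = 8.028 × 10^6 L.
Over A = 11.9 ha, depth = V / A = 67.5 mm.

d ≈ 67.5 mm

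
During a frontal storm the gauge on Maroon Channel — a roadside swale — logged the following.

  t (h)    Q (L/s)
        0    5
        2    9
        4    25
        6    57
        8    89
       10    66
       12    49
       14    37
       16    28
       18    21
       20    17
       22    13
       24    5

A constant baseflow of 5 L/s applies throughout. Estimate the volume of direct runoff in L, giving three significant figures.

Direct-runoff ordinates (Q − Q_b): 0.0, 4.0, 20.0, 52.0, 84.0, 61.0, 44.0, 32.0, 23.0, 16.0, 12.0, 8.0, 0.0 L/s.
ΣQ_DR = 356.0 L/s.
With Δt = 2 h = 7200 s, V = ΣQ_DR · Δt = 356.0 × 7200 = 2.56 × 10^6 L.

V ≈ 2.56 × 10^6 L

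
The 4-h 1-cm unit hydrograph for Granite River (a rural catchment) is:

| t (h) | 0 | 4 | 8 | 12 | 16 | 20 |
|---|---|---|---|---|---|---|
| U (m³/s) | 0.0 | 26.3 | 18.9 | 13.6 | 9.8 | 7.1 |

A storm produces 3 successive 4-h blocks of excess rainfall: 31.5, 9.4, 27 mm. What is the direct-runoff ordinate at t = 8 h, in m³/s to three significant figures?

Q ≈ 84.3 m³/s

By discrete convolution, Q_j = Σ (P_i / 10 mm) · U_{j−i}.
At t = 8 h (j=2): Q = (31.5/10)·18.9 + (9.4/10)·26.3 + (27/10)·0.0 = 84.3 m³/s.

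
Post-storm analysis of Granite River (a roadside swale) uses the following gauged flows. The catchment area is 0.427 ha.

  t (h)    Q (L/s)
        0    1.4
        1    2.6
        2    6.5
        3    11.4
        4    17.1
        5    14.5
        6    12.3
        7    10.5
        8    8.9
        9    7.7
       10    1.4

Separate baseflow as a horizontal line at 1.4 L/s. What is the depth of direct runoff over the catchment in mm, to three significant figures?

d ≈ 66.5 mm

Direct runoff: 0.0, 1.2, 5.1, 10.0, 15.7, 13.1, 10.9, 9.1, 7.5, 6.3, 0.0 L/s; ΣQ_DR = 78.90 L/s.
V = ΣQ_DR · Δt = 78.90 × 3600 s = 2.840 × 10^5 L.
Over A = 0.427 ha, depth = V / A = 66.5 mm.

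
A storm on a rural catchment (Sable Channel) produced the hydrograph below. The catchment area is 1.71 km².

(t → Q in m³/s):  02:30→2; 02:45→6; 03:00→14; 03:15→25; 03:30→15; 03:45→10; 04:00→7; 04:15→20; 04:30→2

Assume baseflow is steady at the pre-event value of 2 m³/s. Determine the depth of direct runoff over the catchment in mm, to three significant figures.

Direct runoff: 0.0, 4.0, 12.0, 23.0, 13.0, 8.0, 5.0, 18.0, 0.0 m³/s; ΣQ_DR = 83.00 m³/s.
V = ΣQ_DR · Δt = 83.00 × 900 s = 74700 m³.
Over A = 1.71 km², depth = V / A = 43.7 mm.

d ≈ 43.7 mm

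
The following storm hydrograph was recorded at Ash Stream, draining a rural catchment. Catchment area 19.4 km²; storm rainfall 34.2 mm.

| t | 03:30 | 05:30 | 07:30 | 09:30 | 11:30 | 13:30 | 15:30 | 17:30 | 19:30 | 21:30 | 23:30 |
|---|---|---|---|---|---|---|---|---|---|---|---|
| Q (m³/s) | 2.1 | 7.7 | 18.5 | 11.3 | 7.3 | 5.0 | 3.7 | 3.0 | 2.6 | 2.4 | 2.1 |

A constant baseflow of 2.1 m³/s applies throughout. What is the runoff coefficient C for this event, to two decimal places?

ΣQ_DR = 42.60 m³/s; V = ΣQ_DR·Δt = 3.067 × 10^5 m³.
Runoff depth d = V / A = 15.81 mm.
C = d / P = 15.81 / 34.2 = 0.46.

C ≈ 0.46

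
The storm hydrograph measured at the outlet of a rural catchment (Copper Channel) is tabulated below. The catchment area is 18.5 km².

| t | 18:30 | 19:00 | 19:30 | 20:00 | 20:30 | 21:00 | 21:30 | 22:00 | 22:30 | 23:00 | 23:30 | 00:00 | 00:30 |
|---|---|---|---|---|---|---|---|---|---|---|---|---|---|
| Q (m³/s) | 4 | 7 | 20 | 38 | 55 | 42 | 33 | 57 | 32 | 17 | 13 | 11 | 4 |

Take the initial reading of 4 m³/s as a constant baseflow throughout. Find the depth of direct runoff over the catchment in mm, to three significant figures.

d ≈ 27.3 mm

Direct runoff: 0.0, 3.0, 16.0, 34.0, 51.0, 38.0, 29.0, 53.0, 28.0, 13.0, 9.0, 7.0, 0.0 m³/s; ΣQ_DR = 281.0 m³/s.
V = ΣQ_DR · Δt = 281.0 × 1800 s = 5.058 × 10^5 m³.
Over A = 18.5 km², depth = V / A = 27.3 mm.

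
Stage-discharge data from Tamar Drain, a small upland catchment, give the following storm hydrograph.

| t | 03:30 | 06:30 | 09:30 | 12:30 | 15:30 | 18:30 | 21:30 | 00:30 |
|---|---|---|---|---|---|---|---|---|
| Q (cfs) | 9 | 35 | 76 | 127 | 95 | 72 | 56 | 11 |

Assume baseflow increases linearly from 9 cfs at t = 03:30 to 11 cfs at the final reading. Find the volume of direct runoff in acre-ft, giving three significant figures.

V ≈ 99.4 acre-ft

Direct-runoff ordinates (Q − Q_b): 0.00, 25.71, 66.43, 117.14, 84.86, 61.57, 45.29, 0.00 cfs.
ΣQ_DR = 401.0 cfs.
With Δt = 3 h = 10800 s, V = ΣQ_DR · Δt = 401.0 × 10800 = 4.33 × 10^6 ft³ = 99.4 acre-ft.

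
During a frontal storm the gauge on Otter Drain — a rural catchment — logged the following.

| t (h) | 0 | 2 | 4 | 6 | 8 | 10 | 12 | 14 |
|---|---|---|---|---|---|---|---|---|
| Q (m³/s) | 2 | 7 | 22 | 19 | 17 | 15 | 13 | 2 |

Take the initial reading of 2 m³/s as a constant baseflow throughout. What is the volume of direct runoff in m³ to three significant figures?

Direct-runoff ordinates (Q − Q_b): 0.0, 5.0, 20.0, 17.0, 15.0, 13.0, 11.0, 0.0 m³/s.
ΣQ_DR = 81.00 m³/s.
With Δt = 2 h = 7200 s, V = ΣQ_DR · Δt = 81.00 × 7200 = 5.83 × 10^5 m³.

V ≈ 5.83 × 10^5 m³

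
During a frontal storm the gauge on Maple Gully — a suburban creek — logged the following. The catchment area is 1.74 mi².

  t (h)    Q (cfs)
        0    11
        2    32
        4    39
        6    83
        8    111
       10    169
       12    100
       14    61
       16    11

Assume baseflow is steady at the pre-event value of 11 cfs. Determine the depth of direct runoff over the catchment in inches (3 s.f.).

Direct runoff: 0.0, 21.0, 28.0, 72.0, 100.0, 158.0, 89.0, 50.0, 0.0 cfs; ΣQ_DR = 518.0 cfs.
V = ΣQ_DR · Δt = 518.0 × 7200 s = 3.730 × 10^6 ft³.
Over A = 1.74 mi², depth = V / A = 0.923 in.

d ≈ 0.923 in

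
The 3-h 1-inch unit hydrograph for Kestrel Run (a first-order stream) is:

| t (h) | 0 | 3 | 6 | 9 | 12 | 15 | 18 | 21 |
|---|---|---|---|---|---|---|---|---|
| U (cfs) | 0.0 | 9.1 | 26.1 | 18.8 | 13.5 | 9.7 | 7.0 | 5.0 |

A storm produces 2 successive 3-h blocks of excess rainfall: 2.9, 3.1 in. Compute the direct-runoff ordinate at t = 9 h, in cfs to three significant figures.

By discrete convolution, Q_j = Σ (P_i / 1 in) · U_{j−i}.
At t = 9 h (j=3): Q = (2.9/1)·18.8 + (3.1/1)·26.1 = 135 cfs.

Q ≈ 135 cfs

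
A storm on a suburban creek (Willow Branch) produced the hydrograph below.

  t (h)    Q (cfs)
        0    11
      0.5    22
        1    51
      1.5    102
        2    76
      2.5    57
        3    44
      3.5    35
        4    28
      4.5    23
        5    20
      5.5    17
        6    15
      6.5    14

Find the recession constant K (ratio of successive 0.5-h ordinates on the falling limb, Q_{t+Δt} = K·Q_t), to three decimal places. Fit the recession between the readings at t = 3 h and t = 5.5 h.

K ≈ 0.827

Using the recession-limb readings at t = 3 h and t = 5.5 h: Q falls from 44 to 17 cfs over 5 intervals.
K = (Q₂/Q₁)^(1/5) = (17/44)^(1/5) = 0.827.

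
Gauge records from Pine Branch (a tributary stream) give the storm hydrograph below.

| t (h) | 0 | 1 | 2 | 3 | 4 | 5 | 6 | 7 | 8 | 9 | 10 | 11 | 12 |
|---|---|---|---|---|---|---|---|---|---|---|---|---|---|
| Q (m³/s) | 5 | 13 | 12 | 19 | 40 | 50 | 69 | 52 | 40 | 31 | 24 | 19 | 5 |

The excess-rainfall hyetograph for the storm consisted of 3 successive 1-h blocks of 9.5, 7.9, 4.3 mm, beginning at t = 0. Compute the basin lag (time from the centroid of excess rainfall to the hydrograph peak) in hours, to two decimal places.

t_L ≈ 4.74 h

Centroid of excess rainfall: t_c = Σ P_i·t̄_i / ΣP_i = 1.2604 h (block centres at 0.5, 1.5, 2.5 h).
Hydrograph peak occurs at t = 6 h, so basin lag t_L = 6 − 1.2604 = 4.74 h.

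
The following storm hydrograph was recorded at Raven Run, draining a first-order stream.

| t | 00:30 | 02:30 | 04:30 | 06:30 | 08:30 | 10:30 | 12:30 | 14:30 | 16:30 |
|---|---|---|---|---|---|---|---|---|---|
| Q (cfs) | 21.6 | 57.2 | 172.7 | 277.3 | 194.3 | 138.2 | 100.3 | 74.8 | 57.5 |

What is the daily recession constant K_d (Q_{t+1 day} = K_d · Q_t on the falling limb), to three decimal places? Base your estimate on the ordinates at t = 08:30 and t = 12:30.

K_d ≈ 0.019

Between t = 08:30 and t = 12:30 the flow falls from 194.3 to 100.3 cfs over 2×2 h = 4 h.
Per-interval ratio K = (100.3/194.3)^(1/2) = 0.7185; K_d = K^(24/2) = 0.019.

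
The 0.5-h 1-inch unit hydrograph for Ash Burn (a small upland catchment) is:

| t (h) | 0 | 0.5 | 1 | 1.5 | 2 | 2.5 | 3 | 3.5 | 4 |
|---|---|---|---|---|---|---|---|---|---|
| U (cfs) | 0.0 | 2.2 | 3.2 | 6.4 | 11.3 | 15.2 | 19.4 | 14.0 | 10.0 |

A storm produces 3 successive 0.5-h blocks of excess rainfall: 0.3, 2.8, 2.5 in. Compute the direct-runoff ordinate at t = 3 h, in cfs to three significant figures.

Q ≈ 76.6 cfs

By discrete convolution, Q_j = Σ (P_i / 1 in) · U_{j−i}.
At t = 3 h (j=6): Q = (0.3/1)·19.4 + (2.8/1)·15.2 + (2.5/1)·11.3 = 76.6 cfs.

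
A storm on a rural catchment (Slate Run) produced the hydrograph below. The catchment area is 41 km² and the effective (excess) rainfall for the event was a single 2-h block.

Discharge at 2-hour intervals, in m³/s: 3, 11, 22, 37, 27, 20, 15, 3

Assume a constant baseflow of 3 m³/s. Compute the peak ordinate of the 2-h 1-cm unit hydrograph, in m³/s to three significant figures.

U_p ≈ 17.0 m³/s

Direct runoff: 0.0, 8.0, 19.0, 34.0, 24.0, 17.0, 12.0, 0.0 m³/s; ΣQ_DR = 114.0 m³/s, peak = 34.0 m³/s.
Runoff depth d = ΣQ_DR·Δt / A = 114.0 × 7200 / (41 km²) = 20.02 mm.
The 1-cm UH is the DRH scaled by (10 mm)/d, so U_p = 34.0 × 10/20.02 = 17.0 m³/s.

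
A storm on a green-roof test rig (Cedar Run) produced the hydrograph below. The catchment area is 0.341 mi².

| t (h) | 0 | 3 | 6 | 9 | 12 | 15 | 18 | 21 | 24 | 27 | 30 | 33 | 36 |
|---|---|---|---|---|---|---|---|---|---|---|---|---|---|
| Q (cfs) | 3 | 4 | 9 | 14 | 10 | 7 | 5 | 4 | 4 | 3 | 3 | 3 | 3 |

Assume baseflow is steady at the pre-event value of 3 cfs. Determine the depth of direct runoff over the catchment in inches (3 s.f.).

Direct runoff: 0.0, 1.0, 6.0, 11.0, 7.0, 4.0, 2.0, 1.0, 1.0, 0.0, 0.0, 0.0, 0.0 cfs; ΣQ_DR = 33.00 cfs.
V = ΣQ_DR · Δt = 33.00 × 10800 s = 3.564 × 10^5 ft³.
Over A = 0.341 mi², depth = V / A = 0.450 in.

d ≈ 0.450 in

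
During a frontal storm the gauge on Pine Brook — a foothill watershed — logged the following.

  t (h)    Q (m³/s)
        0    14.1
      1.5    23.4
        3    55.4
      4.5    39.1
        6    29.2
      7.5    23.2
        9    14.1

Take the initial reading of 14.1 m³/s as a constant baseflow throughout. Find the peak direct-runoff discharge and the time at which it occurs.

Q_p = 41.3 m³/s at t = 3 h

Subtracting baseflow gives direct-runoff ordinates: 0.0, 9.3, 41.3, 25.0, 15.1, 9.1, 0.0 m³/s.
The maximum is 41.3 m³/s, occurring at the reading for t = 3 h.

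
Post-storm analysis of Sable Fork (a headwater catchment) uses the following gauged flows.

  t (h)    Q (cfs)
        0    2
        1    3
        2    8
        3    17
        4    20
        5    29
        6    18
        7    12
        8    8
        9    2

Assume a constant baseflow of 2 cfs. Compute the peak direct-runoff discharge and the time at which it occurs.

Q_p = 27.0 cfs at t = 5 h

Subtracting baseflow gives direct-runoff ordinates: 0.0, 1.0, 6.0, 15.0, 18.0, 27.0, 16.0, 10.0, 6.0, 0.0 cfs.
The maximum is 27.0 cfs, occurring at the reading for t = 5 h.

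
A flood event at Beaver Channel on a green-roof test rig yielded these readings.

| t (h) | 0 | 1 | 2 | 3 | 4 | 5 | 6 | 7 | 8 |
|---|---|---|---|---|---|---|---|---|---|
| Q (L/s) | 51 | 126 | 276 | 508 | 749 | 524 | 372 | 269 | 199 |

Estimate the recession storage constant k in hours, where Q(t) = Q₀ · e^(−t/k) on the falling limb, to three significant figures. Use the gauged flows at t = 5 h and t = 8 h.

On the falling limb, Q drops from 524 to 199 L/s between t = 5 h and t = 8 h (Δt = 3 h).
k = −Δt / ln(Q₂/Q₁) = −3 / ln(199/524) = 3.10 h.

k ≈ 3.10 h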